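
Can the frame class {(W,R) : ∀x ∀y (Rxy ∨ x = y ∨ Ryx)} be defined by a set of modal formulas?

Modal frame validity is preserved under disjoint unions.
Take 3 disjoint single-world reflexive frames: each is trivially connected, but their disjoint union has 3 worlds with no edge between distinct components, so it is not connected.
Hence connectedness of R is not modally definable.

No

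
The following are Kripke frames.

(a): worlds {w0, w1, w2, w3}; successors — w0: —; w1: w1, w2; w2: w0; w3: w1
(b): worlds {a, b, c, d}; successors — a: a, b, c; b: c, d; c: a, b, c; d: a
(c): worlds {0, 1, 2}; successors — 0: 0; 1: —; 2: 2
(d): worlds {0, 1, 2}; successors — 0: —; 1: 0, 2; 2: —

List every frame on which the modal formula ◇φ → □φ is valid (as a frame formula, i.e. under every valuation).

The schema corresponds to partial functionality: ∀x ∀y ∀z (Rxy ∧ Rxz → y = z).
(a): fails — w1 sees both w1 and w2.
(b): fails — a sees both a and b.
(c): satisfies the condition.
(d): fails — 1 sees both 0 and 2.

(c)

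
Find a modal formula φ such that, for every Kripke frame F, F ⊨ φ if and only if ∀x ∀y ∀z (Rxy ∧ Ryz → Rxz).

□p → □□p

This is transitivity; the standard corresponding axiom is 4: □p → □□p.
Suppose □p→□□p is valid. Take Rxy, Ryz and set V(p)={w : Rxw}. Then □p at x, so □□p at x, so □p at y, so p at z, i.e. Rxz.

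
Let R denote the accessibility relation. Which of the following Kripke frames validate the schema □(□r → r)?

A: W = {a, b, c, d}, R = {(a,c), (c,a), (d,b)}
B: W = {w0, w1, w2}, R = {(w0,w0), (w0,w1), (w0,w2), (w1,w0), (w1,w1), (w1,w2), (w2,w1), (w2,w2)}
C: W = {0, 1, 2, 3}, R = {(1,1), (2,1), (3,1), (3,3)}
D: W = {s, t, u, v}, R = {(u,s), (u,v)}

Frame correspondent (Sahlqvist): ∀x ∀y (Rxy → Ryy) — i.e. shift-reflexivity.
A: fails — Rdb but not Rbb.
B: condition met.
C: condition met.
D: fails — Rus but not Rss.

B, C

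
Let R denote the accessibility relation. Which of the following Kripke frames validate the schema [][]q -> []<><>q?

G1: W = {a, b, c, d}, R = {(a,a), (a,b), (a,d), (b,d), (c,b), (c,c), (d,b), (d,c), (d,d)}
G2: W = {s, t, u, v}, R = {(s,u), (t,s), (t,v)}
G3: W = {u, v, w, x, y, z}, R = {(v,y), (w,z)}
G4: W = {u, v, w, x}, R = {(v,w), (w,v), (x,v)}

G1

This is the axiom for a generalized confluence (Geach) condition; its first-order frame correspondent is forall x forall z (xRz -> exists w (x R^2 w & z R^2 w)).
G1: holds.
G2: fails — sRu but no w with sR²w and uR²w.
G3: fails — vRy but no t with vR²t and yR²t.
G4: fails — vRw but no t with vR²t and wR²t.
Valid on: G1.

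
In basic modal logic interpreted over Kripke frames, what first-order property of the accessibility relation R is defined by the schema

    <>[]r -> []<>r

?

Suppose ◇□r→□◇r is valid. Take Rxy, Rxz and set V(r)={w : Ryw}. Then □r at y so ◇□r at x, so □◇r at x, so ◇r at z, giving w with Rzw and Ryw.

convergence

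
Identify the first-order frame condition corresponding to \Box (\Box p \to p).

Shift-reflexivity

This schema is the T□ axiom.
It corresponds to shift-reflexivity: \forall x \forall y (Rxy \to Ryy).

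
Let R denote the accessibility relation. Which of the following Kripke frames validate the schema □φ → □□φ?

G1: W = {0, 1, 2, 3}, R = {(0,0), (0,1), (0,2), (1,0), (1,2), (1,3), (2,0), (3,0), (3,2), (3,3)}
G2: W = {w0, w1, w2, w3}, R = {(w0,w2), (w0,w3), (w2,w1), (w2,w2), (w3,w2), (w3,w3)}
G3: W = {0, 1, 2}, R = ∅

This is the axiom for transitivity; its first-order frame correspondent is ∀x ∀y ∀z (Rxy ∧ Ryz → Rxz).
G1: fails — R10 and R01 but not R11.
G2: fails — Rw3w2 and Rw2w1 but not Rw3w1.
G3: satisfies the condition.
Valid on: G3.

G3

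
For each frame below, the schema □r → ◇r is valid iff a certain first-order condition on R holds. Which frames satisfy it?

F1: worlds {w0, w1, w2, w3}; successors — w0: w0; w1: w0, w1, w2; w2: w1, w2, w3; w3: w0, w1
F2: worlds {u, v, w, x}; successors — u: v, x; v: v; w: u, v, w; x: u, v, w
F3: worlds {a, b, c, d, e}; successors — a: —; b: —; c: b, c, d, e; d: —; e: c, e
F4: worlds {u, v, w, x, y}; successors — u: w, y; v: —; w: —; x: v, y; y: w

F1, F2

The schema corresponds to seriality: ∀x ∃y Rxy.
F1: satisfies the condition.
F2: satisfies the condition.
F3: fails — world a has no successor.
F4: fails — world v has no successor.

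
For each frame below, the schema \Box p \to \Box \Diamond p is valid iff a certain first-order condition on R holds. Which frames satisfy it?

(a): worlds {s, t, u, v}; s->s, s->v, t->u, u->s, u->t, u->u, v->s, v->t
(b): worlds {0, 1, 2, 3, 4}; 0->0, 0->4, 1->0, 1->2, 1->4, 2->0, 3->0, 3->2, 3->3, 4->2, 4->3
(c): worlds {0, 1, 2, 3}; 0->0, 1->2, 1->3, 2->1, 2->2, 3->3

The schema corresponds to a generalized confluence (Geach) condition: \forall x \forall z (xRz \to \exists w (xRw \wedge zRw)).
(a): fails — vRt but no w with vRw and tRw.
(b): fails — 0R4 but no w with 0Rw and 4Rw.
(c): ✓.

(c)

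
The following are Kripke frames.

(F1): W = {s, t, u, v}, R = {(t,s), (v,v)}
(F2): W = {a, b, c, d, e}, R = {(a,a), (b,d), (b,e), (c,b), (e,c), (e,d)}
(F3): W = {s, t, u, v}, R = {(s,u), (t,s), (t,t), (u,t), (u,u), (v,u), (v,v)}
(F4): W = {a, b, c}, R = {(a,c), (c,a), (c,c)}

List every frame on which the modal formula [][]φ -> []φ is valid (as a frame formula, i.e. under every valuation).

(F3), (F4)

Frame correspondent (Sahlqvist): forall x forall y (Rxy -> exists z (Rxz & Rzy)) — i.e. density.
(F1): fails — Rts but no z with Rtz and Rzs.
(F2): fails — Rec but no z with Rez and Rzc.
(F3): condition met.
(F4): condition met.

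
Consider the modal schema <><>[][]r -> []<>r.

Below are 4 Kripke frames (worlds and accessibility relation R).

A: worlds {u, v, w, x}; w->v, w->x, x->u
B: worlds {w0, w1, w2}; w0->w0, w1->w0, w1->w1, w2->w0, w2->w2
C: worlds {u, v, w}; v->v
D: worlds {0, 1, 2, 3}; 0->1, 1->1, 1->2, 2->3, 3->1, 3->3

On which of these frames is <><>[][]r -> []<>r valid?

Frame correspondent (Sahlqvist): forall x forall y forall z ((x R^2 y & xRz) -> exists w (y R^2 w & zRw)) — i.e. a generalized confluence (Geach) condition.
A: fails — wR²u, wRv but no t with uR²t and vRt.
B: holds.
C: holds.
D: holds.

B, C, D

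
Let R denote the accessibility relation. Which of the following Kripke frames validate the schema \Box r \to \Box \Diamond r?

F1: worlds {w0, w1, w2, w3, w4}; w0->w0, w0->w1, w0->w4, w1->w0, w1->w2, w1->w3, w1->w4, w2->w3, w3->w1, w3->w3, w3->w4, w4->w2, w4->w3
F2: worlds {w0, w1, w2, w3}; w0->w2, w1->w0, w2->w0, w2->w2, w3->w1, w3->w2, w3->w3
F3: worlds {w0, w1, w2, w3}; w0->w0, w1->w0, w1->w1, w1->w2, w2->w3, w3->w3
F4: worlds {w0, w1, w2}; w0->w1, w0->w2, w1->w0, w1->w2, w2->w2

The schema corresponds to a generalized confluence (Geach) condition: \forall x \forall z (xRz \to \exists w (xRw \wedge zRw)).
F1: fails — w0Rw4 but no w with w0Rw and w4Rw.
F2: fails — w1Rw0 but no w with w1Rw and w0Rw.
F3: fails — w1Rw2 but no w with w1Rw and w2Rw.
F4: satisfies the condition.
Valid on: F4.

F4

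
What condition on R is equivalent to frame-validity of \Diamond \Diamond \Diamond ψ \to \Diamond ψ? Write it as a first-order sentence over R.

\forall x \forall y (x R^3 y \to \exists w (y = w \wedge xRw))

This is a Sahlqvist (Geach-type) schema ◇^3□^0ψ → □^0◇^1ψ.
Minimal-valuation argument: fix x; take any y with xR^3y and any z with xR^0z. Set V(ψ) to the set of worlds R-reachable from y in exactly 0 steps. Then □^0ψ holds at y, so the antecedent holds at x; validity forces ◇^1ψ at z, giving a w with zR^1w and yR^0w.
First-order correspondent: \forall x \forall y (x R^3 y \to \exists w (y = w \wedge xRw)).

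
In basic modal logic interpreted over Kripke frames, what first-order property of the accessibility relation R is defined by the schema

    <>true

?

seriality

This schema is equivalent to the D axiom □A → ◇A.
Its frame correspondent is seriality — forall x exists y Rxy.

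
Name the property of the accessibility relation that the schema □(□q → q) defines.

Suppose □(□q→q) is valid. Take Rxy and set V(q)={w : Ryw}. Then at y, □q holds; since □(□q→q) at x, □q→q at y, so q at y, i.e. Ryy.
Conversely, on a frame with shift-reflexivity the schema holds at every world under every valuation.
So the correspondent is shift-reflexivity.

shift-reflexivity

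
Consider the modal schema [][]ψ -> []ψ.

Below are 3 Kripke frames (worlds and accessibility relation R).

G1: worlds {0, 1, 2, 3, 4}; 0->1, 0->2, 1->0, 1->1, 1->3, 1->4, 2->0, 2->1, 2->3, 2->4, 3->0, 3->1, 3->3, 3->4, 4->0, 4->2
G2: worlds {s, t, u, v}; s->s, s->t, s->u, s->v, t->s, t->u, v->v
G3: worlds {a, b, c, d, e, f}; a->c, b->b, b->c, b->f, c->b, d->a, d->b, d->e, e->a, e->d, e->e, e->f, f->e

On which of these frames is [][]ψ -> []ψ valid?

G2

Frame correspondent (Sahlqvist): forall x forall y (Rxy -> exists z (Rxz & Rzy)) — i.e. density.
G1: fails — R02 but no z with R0z and Rz2.
G2: satisfies the condition.
G3: fails — Rac but no z with Raz and Rzc.
Valid on: G2.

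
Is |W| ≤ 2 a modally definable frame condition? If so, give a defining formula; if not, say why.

Any modally definable frame class is closed under disjoint unions.
Any modal formula valid on each of 3 disjoint one-world frames is valid on their disjoint union (validity is preserved under disjoint unions). Each one-world frame has |W|=1≤2, but the union has |W|=3.
So the class is not modally definable.

No — not modally definable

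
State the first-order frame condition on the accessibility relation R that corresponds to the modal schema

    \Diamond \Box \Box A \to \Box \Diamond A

This is a Sahlqvist (Geach-type) schema ◇^1□^2A → □^1◇^1A.
Minimal-valuation argument: fix x; take any y with xR^1y and any z with xR^1z. Set V(A) to the set of worlds R-reachable from y in exactly 2 steps. Then □^2A holds at y, so the antecedent holds at x; validity forces ◇^1A at z, giving a w with zR^1w and yR^2w.
First-order correspondent: \forall x \forall y \forall z ((xRy \wedge xRz) \to \exists w (y R^2 w \wedge zRw)).

\forall x \forall y \forall z ((xRy \wedge xRz) \to \exists w (y R^2 w \wedge zRw))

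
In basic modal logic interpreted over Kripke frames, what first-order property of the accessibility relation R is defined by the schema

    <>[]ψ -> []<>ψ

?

This is the .2 axiom.
Its frame correspondent is convergence — forall x forall y forall z (Rxy & Rxz -> exists w (Ryw & Rzw)).

convergence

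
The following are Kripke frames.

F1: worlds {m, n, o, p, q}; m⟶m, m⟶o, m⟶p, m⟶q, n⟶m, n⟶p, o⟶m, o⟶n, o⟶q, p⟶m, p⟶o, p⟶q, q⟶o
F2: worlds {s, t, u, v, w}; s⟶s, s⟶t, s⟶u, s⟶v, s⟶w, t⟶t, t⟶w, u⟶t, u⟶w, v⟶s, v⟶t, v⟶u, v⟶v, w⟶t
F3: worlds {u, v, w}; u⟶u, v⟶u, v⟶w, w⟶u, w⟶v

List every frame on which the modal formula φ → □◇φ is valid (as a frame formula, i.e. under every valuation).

Frame correspondent (Sahlqvist): ∀x ∀y (Rxy → Ryx) — i.e. symmetry.
F1: fails — Ron but not Rno.
F2: fails — Ruw but not Rwu.
F3: fails — Rwu but not Ruw.

none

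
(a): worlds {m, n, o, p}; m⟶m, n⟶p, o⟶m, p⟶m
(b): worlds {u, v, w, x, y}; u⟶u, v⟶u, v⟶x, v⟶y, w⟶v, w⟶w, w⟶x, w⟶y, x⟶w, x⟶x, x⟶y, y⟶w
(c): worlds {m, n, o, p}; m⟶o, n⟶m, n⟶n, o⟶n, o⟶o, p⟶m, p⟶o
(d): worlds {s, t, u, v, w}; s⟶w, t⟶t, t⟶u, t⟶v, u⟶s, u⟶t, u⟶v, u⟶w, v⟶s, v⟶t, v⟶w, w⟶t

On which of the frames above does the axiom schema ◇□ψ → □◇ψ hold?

Frame correspondent (Sahlqvist): ∀x ∀y ∀z (Rxy ∧ Rxz → ∃w (Ryw ∧ Rzw)) — i.e. convergence.
(a): holds.
(b): fails — Rvu and Rvx but u and x have no common successor.
(c): fails — Rnn and Rnm but n and m have no common successor.
(d): fails — Ruw and Rus but w and s have no common successor.
Valid on: (a).

(a)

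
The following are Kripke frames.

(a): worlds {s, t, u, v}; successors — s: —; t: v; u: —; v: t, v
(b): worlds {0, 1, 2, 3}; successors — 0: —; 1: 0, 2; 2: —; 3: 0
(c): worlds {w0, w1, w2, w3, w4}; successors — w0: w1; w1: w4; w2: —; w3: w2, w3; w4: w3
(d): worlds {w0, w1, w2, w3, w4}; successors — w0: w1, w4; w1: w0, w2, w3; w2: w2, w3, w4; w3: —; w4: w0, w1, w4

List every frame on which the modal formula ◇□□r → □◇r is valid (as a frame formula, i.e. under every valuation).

(a)

Frame correspondent (Sahlqvist): ∀x ∀y ∀z ((xRy ∧ xRz) → ∃w (yR²w ∧ zRw)) — i.e. a generalized confluence (Geach) condition.
(a): condition met.
(b): fails — 1R0, 1R0 but no w with 0R²w and 0Rw.
(c): fails — w0Rw1, w0Rw1 but no w with w1R²w and w1Rw.
(d): fails — w1Rw0, w1Rw3 but no w with w0R²w and w3Rw.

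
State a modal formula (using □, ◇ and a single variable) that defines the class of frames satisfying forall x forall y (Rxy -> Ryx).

This is symmetry; the standard corresponding axiom is B: s → □◇s.
Suppose s→□◇s is valid. Take Rxy and set V(s)={x}. Then s at x, so □◇s at x, so ◇s at y, so some z with Ryz has s; z=x, i.e. Ryx.

s → □◇s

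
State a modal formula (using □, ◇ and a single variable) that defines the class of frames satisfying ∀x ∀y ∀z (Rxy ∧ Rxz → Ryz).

This is the Euclidean property; the standard corresponding axiom is 5: ◇s → □◇s.

◇s → □◇s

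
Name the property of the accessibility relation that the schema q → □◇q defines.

Symmetry

This schema is the B axiom.
It corresponds to symmetry: ∀x ∀y (Rxy → Ryx).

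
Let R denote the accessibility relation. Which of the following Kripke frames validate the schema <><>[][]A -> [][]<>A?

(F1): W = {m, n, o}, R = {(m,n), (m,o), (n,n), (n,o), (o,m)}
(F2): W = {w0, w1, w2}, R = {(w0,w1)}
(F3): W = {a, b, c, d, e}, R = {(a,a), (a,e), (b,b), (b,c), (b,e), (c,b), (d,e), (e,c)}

(F2)

This is the axiom for a generalized confluence (Geach) condition; its first-order frame correspondent is forall x forall y forall z ((x R^2 y & x R^2 z) -> exists w (y R^2 w & zRw)).
(F1): fails — mR²o, mR²o but no w with oR²w and oRw.
(F2): condition met.
(F3): fails — aR²a, aR²c but no w with aR²w and cRw.
Valid on: (F2).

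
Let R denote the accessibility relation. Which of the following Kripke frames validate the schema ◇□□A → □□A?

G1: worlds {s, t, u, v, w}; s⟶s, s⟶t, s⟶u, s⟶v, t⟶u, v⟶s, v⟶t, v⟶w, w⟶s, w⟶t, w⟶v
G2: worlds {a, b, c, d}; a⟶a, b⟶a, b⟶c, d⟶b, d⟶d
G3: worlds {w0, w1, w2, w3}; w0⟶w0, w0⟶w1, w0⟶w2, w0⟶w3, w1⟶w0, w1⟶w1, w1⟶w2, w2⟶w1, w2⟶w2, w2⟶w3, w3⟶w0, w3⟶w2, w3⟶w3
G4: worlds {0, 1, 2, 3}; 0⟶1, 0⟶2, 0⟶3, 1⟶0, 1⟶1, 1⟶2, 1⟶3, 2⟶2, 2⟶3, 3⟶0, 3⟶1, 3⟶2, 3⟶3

This is the axiom for a generalized confluence (Geach) condition; its first-order frame correspondent is ∀x ∀y ∀z ((xRy ∧ xR²z) → ∃w (yR²w ∧ z = w)).
G1: fails — sRt, sR²s but no w* with tR²w* and s=w*.
G2: fails — bRc, bR²a but no w with cR²w and a=w.
G3: condition met.
G4: condition met.
Valid on: G3, G4.

G3, G4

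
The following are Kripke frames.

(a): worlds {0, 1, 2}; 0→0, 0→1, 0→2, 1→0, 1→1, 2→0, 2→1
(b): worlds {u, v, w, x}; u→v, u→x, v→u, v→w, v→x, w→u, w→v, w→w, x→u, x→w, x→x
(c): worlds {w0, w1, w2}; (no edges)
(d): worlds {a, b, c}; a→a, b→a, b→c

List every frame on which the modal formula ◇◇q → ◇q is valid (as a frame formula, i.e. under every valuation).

Frame correspondent (Sahlqvist): ∀x ∀y (xR²y → ∃w (y = w ∧ xRw)) — i.e. a generalized confluence (Geach) condition.
(a): fails — 1R²2 but no w with 2=w and 1Rw.
(b): fails — uR²u but no t with u=t and uRt.
(c): condition met.
(d): condition met.
Valid on: (c), (d).

(c), (d)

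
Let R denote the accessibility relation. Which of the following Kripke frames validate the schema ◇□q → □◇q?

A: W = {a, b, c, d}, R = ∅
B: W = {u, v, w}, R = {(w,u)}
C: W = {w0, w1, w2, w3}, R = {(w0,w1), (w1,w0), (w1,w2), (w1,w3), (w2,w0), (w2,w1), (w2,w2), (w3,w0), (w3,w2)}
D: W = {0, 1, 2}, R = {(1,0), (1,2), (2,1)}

This is the axiom for convergence; its first-order frame correspondent is ∀x ∀y ∀z (Rxy ∧ Rxz → ∃w (Ryw ∧ Rzw)).
A: ✓.
B: fails — Rwu and Rwu but u and u have no common successor.
C: fails — Rw1w0 and Rw1w3 but w0 and w3 have no common successor.
D: fails — R12 and R10 but 2 and 0 have no common successor.

A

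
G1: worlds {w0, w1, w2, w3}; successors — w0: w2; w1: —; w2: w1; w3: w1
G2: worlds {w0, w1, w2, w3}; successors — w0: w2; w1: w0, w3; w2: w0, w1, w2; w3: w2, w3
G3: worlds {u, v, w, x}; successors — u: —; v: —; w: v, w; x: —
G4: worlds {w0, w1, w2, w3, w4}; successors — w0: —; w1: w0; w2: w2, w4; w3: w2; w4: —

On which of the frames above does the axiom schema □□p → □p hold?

G3

Frame correspondent (Sahlqvist): ∀x ∀y (Rxy → ∃z (Rxz ∧ Rzy)) — i.e. density.
G1: fails — Rw0w2 but no z with Rw0z and Rzw2.
G2: fails — Rw1w0 but no z with Rw1z and Rzw0.
G3: satisfies the condition.
G4: fails — Rw1w0 but no z with Rw1z and Rzw0.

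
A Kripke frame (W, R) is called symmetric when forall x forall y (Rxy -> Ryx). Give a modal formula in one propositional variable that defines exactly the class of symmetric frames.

A defining formula is s → □◇s (the B axiom).

s → □◇s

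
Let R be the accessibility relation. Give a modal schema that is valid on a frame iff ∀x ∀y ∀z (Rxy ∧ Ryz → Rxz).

□s → □□s

The condition is transitivity. The 4 schema □s → □□s defines it.
Suppose □s→□□s is valid. Take Rxy, Ryz and set V(s)={w : Rxw}. Then □s at x, so □□s at x, so □s at y, so s at z, i.e. Rxz.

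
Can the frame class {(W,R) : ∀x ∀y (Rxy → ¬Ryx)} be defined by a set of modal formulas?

Not modally definable

Any modally definable frame class is closed under surjective bounded morphisms.
The 3-cycle (worlds s,t,u with s→t→u→s) is asymmetric. Mapping every world to a single reflexive point • is a surjective bounded morphism, and the reflexive point is not asymmetric (R•• but asymmetry requires ¬R••).
So no modal formula (or set of formulas) defines exactly the asymmetric frames.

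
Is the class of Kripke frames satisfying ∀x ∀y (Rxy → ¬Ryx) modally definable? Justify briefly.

If a class were modally definable it would be closed under surjective bounded morphisms (Goldblatt–Thomason).
The 4-cycle (worlds a,b,c,d with a→b→c→d→a) is asymmetric. Mapping every world to a single reflexive point • is a surjective bounded morphism, and the reflexive point is not asymmetric (R•• but asymmetry requires ¬R••).
So the class is not modally definable.

Not modally definable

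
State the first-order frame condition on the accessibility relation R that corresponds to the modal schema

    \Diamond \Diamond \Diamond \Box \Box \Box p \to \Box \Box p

This is a Sahlqvist (Geach-type) schema ◇^3□^3p → □^2◇^0p.
Minimal-valuation argument: fix x; take any y with xR^3y and any z with xR^2z. Set V(p) to the set of worlds R-reachable from y in exactly 3 steps. Then □^3p holds at y, so the antecedent holds at x; validity forces ◇^0p at z, giving a w with zR^0w and yR^3w.
First-order correspondent: \forall x \forall y \forall z ((x R^3 y \wedge x R^2 z) \to \exists w (y R^3 w \wedge z = w)).

\forall x \forall y \forall z ((x R^3 y \wedge x R^2 z) \to \exists w (y R^3 w \wedge z = w))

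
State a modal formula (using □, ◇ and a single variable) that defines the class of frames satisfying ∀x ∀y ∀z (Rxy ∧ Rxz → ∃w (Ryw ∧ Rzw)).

The condition is convergence. The .2 schema ◇□s → □◇s defines it.
Suppose ◇□s→□◇s is valid. Take Rxy, Rxz and set V(s)={w : Ryw}. Then □s at y so ◇□s at x, so □◇s at x, so ◇s at z, giving w with Rzw and Ryw.

◇□s → □◇s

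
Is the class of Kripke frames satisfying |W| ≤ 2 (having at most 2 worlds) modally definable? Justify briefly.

Modal frame validity is preserved under disjoint unions.
Any modal formula valid on each of 3 disjoint one-world frames is valid on their disjoint union (validity is preserved under disjoint unions). Each one-world frame has |W|=1≤2, but the union has |W|=3.
Hence having at most 2 worlds is not modally definable.

No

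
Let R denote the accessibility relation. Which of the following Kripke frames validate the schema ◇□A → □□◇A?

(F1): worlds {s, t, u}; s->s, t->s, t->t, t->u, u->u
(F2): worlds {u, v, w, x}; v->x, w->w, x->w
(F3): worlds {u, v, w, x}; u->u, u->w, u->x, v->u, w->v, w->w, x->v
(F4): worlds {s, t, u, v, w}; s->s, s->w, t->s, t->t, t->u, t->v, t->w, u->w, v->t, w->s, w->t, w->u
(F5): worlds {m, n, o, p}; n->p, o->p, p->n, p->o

Frame correspondent (Sahlqvist): ∀x ∀y ∀z ((xRy ∧ xR²z) → ∃w (yRw ∧ zRw)) — i.e. a generalized confluence (Geach) condition.
(F1): fails — tRs, tR²u but no w with sRw and uRw.
(F2): condition met.
(F3): fails — uRu, uR²x but no t with uRt and xRt.
(F4): fails — sRw, sR²u but no w* with wRw* and uRw*.
(F5): fails — nRp, nR²n but no w with pRw and nRw.
Valid on: (F2).

(F2)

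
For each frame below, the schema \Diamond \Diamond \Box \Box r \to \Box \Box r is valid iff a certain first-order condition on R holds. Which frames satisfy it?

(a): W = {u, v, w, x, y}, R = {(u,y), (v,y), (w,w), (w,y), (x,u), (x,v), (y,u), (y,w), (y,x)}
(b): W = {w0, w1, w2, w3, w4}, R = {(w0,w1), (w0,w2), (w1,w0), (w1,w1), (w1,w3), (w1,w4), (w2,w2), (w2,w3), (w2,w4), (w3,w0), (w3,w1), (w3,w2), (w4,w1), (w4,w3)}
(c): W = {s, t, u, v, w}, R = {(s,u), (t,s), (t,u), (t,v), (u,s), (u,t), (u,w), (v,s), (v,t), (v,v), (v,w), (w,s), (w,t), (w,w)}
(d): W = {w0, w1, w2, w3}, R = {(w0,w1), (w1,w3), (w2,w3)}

(b)

Frame correspondent (Sahlqvist): \forall x \forall y \forall z ((x R^2 y \wedge x R^2 z) \to \exists w (y R^2 w \wedge z = w)) — i.e. a generalized confluence (Geach) condition.
(a): fails — uR²x, uR²u but no t with xR²t and u=t.
(b): ✓.
(c): fails — tR²s, tR²u but no w* with sR²w* and u=w*.
(d): fails — w0R²w3, w0R²w3 but no w with w3R²w and w3=w.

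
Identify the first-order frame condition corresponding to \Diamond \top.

Seriality

◇⊤ holds at w iff w has a successor, so frame-validity of ◇⊤ is exactly seriality. Equivalently via □ψ → ◇ψ:
Suppose □ψ→◇ψ is valid. At any x set V(ψ)=W. Then □ψ at x, so ◇ψ at x, so x has a successor.
Conversely, any frame satisfying \forall x \exists y Rxy validates the schema.
So the correspondent is seriality.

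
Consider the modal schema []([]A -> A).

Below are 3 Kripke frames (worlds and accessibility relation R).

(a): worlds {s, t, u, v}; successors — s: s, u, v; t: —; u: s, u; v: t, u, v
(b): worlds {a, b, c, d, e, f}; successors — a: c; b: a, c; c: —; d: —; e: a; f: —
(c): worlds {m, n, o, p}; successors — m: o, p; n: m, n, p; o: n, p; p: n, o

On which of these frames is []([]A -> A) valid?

none

The schema corresponds to shift-reflexivity: forall x forall y (Rxy -> Ryy).
(a): fails — Rvt but not Rtt.
(b): fails — Rac but not Rcc.
(c): fails — Rop but not Rpp.
Valid on no frame.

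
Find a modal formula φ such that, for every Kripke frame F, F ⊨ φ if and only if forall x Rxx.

The condition is reflexivity. The T schema □r → r defines it.

□r → r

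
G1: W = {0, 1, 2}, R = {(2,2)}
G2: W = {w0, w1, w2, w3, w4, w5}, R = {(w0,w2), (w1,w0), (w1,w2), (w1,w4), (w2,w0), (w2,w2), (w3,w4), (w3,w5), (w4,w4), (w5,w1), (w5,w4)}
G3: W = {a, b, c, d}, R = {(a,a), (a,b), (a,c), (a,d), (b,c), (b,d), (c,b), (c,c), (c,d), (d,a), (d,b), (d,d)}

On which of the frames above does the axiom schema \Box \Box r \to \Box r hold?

The schema corresponds to density: \forall x \forall y (Rxy \to \exists z (Rxz \wedge Rzy)).
G1: ✓.
G2: fails — Rw3w5 but no z with Rw3z and Rzw5.
G3: ✓.

G1, G3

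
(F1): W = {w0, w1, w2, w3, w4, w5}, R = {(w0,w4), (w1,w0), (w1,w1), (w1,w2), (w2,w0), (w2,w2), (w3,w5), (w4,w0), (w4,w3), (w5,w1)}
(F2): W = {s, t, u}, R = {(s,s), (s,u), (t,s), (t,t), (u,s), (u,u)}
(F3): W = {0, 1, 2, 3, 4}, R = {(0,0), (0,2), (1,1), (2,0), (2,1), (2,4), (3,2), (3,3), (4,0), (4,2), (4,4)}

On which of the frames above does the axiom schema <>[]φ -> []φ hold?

Frame correspondent (Sahlqvist): forall x forall y forall z (Rxy & Rxz -> Ryz) — i.e. the Euclidean property.
(F1): fails — Rw0w4 and Rw0w4 but not Rw4w4.
(F2): fails — Rts and Rtt but not Rst.
(F3): fails — R02 and R02 but not R22.
Valid on no frame.

none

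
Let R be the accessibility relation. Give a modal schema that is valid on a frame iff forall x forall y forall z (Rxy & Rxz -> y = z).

The condition is partial functionality. The CD schema ◇ψ → □ψ defines it.
Suppose ◇ψ→□ψ is valid. Take Rxy, Rxz and set V(ψ)={y}. Then ◇ψ at x, so □ψ at x, so ψ at z, i.e. z=y.

◇ψ → □ψ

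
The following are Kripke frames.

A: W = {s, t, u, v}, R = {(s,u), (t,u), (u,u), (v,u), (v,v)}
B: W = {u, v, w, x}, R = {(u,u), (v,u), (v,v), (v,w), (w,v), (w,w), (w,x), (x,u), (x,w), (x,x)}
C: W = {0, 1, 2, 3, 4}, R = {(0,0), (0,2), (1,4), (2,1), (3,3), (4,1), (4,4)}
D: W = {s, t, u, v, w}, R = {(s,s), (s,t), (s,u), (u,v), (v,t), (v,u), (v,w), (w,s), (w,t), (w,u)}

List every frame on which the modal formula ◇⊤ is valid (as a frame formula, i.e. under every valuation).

The schema corresponds to seriality: ∀x ∃y Rxy.
A: satisfies the condition.
B: satisfies the condition.
C: satisfies the condition.
D: fails — world t has no successor.

A, B, C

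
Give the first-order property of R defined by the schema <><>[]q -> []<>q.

This is a Sahlqvist (Geach-type) schema ◇^2□^1q → □^1◇^1q.
Minimal-valuation argument: fix x; take any y with xR^2y and any z with xR^1z. Set V(q) to the set of worlds R-reachable from y in exactly 1 step. Then □^1q holds at y, so the antecedent holds at x; validity forces ◇^1q at z, giving a w with zR^1w and yR^1w.
First-order correspondent: forall x forall y forall z ((x R^2 y & xRz) -> exists w (yRw & zRw)).

forall x forall y forall z ((x R^2 y & xRz) -> exists w (yRw & zRw))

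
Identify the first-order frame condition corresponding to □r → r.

reflexivity: ∀x Rxx

This is the T axiom.
Its frame correspondent is reflexivity — ∀x Rxx.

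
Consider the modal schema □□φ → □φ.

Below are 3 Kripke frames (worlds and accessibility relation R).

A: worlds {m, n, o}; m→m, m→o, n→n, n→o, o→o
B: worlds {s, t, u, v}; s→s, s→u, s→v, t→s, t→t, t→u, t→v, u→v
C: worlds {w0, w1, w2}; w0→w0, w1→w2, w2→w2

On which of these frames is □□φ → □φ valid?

This is the axiom for density; its first-order frame correspondent is ∀x ∀y (Rxy → ∃z (Rxz ∧ Rzy)).
A: ✓.
B: fails — Ruv but no z with Ruz and Rzv.
C: ✓.
Valid on: A, C.

A, C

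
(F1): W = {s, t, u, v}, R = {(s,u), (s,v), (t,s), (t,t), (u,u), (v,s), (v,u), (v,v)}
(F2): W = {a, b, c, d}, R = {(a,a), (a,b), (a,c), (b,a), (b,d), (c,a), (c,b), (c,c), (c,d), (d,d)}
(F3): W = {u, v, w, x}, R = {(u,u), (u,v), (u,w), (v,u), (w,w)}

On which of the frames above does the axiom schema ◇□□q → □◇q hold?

(F1)

This is the axiom for a generalized confluence (Geach) condition; its first-order frame correspondent is ∀x ∀y ∀z ((xRy ∧ xRz) → ∃w (yR²w ∧ zRw)).
(F1): satisfies the condition.
(F2): fails — bRd, bRa but no w with dR²w and aRw.
(F3): fails — uRw, uRv but no t with wR²t and vRt.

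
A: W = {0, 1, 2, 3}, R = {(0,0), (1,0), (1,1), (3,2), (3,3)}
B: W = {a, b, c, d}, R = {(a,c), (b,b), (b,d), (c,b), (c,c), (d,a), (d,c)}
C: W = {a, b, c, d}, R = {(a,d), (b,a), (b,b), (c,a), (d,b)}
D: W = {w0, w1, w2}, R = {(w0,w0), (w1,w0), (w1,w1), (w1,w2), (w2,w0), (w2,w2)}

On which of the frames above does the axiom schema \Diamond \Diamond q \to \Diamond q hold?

Frame correspondent (Sahlqvist): \forall x \forall y \forall z (Rxy \wedge Ryz \to Rxz) — i.e. transitivity.
A: satisfies the condition.
B: fails — Rdc and Rcb but not Rdb.
C: fails — Rba and Rad but not Rbd.
D: satisfies the condition.

A, D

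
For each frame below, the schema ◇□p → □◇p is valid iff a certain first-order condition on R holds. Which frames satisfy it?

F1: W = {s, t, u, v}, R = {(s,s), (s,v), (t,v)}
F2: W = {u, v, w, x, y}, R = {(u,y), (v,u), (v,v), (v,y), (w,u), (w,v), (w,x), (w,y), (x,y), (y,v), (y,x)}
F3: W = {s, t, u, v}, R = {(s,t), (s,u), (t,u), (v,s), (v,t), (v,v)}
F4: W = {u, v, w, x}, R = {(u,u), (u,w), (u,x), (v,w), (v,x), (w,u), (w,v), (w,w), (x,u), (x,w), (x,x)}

F4

This is the axiom for convergence; its first-order frame correspondent is ∀x ∀y ∀z (Rxy ∧ Rxz → ∃w (Ryw ∧ Rzw)).
F1: fails — Rss and Rsv but s and v have no common successor.
F2: fails — Rvu and Rvy but u and y have no common successor.
F3: fails — Rsu and Rsu but u and u have no common successor.
F4: ✓.
Valid on: F4.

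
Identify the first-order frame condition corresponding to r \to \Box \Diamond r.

symmetry

Suppose r→□◇r is valid. Take Rxy and set V(r)={x}. Then r at x, so □◇r at x, so ◇r at y, so some z with Ryz has r; z=x, i.e. Ryx.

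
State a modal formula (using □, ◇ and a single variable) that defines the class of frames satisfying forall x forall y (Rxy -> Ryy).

A defining formula is □(□ψ → ψ) (the T□ axiom).
Suppose □(□ψ→ψ) is valid. Take Rxy and set V(ψ)={w : Ryw}. Then at y, □ψ holds; since □(□ψ→ψ) at x, □ψ→ψ at y, so ψ at y, i.e. Ryy.

□(□ψ → ψ)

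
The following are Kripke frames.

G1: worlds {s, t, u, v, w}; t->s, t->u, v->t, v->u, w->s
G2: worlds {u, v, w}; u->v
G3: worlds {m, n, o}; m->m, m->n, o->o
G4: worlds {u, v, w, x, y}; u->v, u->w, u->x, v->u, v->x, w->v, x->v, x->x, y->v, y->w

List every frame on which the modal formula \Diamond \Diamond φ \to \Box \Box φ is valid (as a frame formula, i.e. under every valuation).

G2

This is the axiom for a generalized confluence (Geach) condition; its first-order frame correspondent is \forall x \forall y \forall z ((x R^2 y \wedge x R^2 z) \to \exists w (y = w \wedge z = w)).
G1: fails — vR²s, vR²u but s ≠ u.
G2: satisfies the condition.
G3: fails — mR²m, mR²n but m ≠ n.
G4: fails — uR²u, uR²v but u ≠ v.
Valid on: G2.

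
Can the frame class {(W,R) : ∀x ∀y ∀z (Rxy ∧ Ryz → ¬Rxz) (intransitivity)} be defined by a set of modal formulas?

If a class were modally definable it would be closed under surjective bounded morphisms (Goldblatt–Thomason).
The 3-cycle (worlds a,b,c with a→b→c→a) is intransitive. Mapping every world to a single reflexive point • is a surjective bounded morphism; the reflexive point is not intransitive (R••∧R•• but R••).
So the class is not modally definable.

Not definable by any modal formula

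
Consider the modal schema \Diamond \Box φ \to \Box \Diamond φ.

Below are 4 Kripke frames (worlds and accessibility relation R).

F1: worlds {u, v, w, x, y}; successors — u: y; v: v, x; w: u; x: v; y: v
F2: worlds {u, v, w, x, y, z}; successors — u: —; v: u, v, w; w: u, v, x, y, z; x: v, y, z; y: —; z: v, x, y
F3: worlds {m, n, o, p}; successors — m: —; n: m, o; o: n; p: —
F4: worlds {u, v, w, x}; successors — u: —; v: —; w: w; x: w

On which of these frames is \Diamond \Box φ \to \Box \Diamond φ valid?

F1, F4

This is the axiom for convergence; its first-order frame correspondent is \forall x \forall y \forall z (Rxy \wedge Rxz \to \exists w (Ryw \wedge Rzw)).
F1: satisfies the condition.
F2: fails — Rvv and Rvu but v and u have no common successor.
F3: fails — Rno and Rnm but o and m have no common successor.
F4: satisfies the condition.
Valid on: F1, F4.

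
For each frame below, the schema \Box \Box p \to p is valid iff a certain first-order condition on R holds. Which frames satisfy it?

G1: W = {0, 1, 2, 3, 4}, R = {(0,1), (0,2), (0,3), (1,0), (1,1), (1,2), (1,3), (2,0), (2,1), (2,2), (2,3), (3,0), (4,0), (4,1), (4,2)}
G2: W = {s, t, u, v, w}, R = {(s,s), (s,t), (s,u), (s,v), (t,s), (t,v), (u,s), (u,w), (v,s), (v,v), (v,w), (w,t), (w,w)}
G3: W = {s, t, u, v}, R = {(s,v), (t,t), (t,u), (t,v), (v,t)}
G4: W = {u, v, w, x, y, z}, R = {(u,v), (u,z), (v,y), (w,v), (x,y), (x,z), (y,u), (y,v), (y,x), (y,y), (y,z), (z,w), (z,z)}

The schema corresponds to a generalized confluence (Geach) condition: \forall x \exists w (x R^2 w \wedge x = w).
G1: fails — at 4 but no w with 4R²w and 4=w.
G2: condition met.
G3: fails — at s but no w with sR²w and s=w.
G4: fails — at u but no t with uR²t and u=t.

G2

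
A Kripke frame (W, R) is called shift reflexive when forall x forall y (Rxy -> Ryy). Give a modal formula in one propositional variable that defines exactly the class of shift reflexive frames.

This is shift-reflexivity; the standard corresponding axiom is T□: □(□r → r).
Suppose □(□r→r) is valid. Take Rxy and set V(r)={w : Ryw}. Then at y, □r holds; since □(□r→r) at x, □r→r at y, so r at y, i.e. Ryy.

□(□r → r)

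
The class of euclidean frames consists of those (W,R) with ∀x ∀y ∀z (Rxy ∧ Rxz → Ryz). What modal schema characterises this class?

◇q → □◇q

A defining formula is ◇q → □◇q (the 5 axiom).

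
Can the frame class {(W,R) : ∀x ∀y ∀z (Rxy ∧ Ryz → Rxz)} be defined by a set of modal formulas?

Yes: it is transitivity, defined by the 4 schema □r → □□r.

Yes — defined by □r → □□r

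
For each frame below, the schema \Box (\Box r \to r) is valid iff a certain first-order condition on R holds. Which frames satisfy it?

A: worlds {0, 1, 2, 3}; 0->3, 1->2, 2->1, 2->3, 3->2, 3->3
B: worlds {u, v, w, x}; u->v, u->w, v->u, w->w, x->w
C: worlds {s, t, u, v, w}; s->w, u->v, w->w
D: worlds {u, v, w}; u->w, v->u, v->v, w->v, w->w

none

Frame correspondent (Sahlqvist): \forall x \forall y (Rxy \to Ryy) — i.e. shift-reflexivity.
A: fails — R32 but not R22.
B: fails — Ruv but not Rvv.
C: fails — Ruv but not Rvv.
D: fails — Rvu but not Ruu.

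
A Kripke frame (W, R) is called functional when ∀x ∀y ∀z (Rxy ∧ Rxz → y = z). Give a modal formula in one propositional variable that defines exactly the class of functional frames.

This is partial functionality; the standard corresponding axiom is CD: ◇ψ → □ψ.
Suppose ◇ψ→□ψ is valid. Take Rxy, Rxz and set V(ψ)={y}. Then ◇ψ at x, so □ψ at x, so ψ at z, i.e. z=y.

◇ψ → □ψ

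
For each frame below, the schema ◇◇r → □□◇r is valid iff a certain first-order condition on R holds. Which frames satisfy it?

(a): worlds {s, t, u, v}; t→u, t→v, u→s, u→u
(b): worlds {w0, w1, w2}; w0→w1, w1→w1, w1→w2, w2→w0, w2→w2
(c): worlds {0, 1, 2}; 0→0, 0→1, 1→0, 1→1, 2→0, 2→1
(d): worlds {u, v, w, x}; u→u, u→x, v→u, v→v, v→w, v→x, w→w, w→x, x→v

This is the axiom for a generalized confluence (Geach) condition; its first-order frame correspondent is ∀x ∀y ∀z ((xR²y ∧ xR²z) → ∃w (y = w ∧ zRw)).
(a): fails — tR²s, tR²s but no w with s=w and sRw.
(b): fails — w0R²w1, w0R²w2 but no w with w1=w and w2Rw.
(c): condition met.
(d): fails — uR²u, uR²x but no t with u=t and xRt.

(c)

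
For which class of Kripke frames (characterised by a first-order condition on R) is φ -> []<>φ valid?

Symmetry

Suppose φ→□◇φ is valid. Take Rxy and set V(φ)={x}. Then φ at x, so □◇φ at x, so ◇φ at y, so some z with Ryz has φ; z=x, i.e. Ryx.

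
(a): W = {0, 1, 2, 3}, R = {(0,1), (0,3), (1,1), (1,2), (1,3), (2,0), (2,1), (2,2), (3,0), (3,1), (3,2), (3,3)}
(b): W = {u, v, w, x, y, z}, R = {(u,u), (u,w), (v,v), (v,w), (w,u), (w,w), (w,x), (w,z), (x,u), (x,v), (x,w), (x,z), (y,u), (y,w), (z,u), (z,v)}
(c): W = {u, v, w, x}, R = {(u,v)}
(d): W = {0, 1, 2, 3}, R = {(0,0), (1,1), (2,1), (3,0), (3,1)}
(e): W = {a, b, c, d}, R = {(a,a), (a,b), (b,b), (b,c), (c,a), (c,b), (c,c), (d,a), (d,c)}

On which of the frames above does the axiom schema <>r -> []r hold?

Frame correspondent (Sahlqvist): forall x forall y forall z (Rxy & Rxz -> y = z) — i.e. partial functionality.
(a): fails — 0 sees both 1 and 3.
(b): fails — u sees both u and w.
(c): ✓.
(d): fails — 3 sees both 0 and 1.
(e): fails — a sees both a and b.
Valid on: (c).

(c)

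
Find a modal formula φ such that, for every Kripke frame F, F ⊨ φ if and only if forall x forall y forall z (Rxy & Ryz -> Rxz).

□ψ → □□ψ

This is transitivity; the standard corresponding axiom is 4: □ψ → □□ψ.
Suppose □ψ→□□ψ is valid. Take Rxy, Ryz and set V(ψ)={w : Rxw}. Then □ψ at x, so □□ψ at x, so □ψ at y, so ψ at z, i.e. Rxz.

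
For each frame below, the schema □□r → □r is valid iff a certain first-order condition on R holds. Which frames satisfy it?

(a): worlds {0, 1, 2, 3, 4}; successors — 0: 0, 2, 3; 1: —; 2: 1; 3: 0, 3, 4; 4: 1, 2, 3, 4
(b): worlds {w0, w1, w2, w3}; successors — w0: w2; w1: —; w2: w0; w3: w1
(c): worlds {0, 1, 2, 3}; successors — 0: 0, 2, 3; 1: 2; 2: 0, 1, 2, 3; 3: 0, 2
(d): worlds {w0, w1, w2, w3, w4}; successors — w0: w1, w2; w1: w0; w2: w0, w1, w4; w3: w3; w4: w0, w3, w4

Frame correspondent (Sahlqvist): ∀x ∀y (Rxy → ∃z (Rxz ∧ Rzy)) — i.e. density.
(a): fails — R21 but no z with R2z and Rz1.
(b): fails — Rw0w2 but no z with Rw0z and Rzw2.
(c): condition met.
(d): fails — Rw1w0 but no z with Rw1z and Rzw0.

(c)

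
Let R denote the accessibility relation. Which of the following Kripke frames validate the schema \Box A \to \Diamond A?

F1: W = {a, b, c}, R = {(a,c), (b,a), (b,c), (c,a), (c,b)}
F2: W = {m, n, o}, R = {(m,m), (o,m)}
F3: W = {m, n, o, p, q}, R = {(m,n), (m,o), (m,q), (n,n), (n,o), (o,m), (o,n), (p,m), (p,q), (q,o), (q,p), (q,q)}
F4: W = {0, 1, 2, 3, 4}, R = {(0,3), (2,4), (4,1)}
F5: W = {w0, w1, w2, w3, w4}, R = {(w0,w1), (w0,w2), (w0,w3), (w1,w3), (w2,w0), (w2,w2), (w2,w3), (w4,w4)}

F1, F3

The schema corresponds to seriality: \forall x \exists y Rxy.
F1: holds.
F2: fails — world n has no successor.
F3: holds.
F4: fails — world 1 has no successor.
F5: fails — world w3 has no successor.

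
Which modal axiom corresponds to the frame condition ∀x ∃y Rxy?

□q → ◇q

A defining formula is □q → ◇q (the D axiom).
Suppose □q→◇q is valid. At any x set V(q)=W. Then □q at x, so ◇q at x, so x has a successor.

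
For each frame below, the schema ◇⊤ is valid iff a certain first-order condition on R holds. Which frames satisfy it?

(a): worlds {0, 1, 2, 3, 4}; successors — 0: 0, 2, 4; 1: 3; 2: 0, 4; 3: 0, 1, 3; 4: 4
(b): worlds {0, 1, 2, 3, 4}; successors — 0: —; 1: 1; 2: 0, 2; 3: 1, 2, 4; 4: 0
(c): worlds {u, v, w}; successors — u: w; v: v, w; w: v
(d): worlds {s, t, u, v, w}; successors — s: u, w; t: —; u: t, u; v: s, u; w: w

The schema corresponds to seriality: ∀x ∃y Rxy.
(a): ✓.
(b): fails — world 0 has no successor.
(c): ✓.
(d): fails — world t has no successor.

(a), (c)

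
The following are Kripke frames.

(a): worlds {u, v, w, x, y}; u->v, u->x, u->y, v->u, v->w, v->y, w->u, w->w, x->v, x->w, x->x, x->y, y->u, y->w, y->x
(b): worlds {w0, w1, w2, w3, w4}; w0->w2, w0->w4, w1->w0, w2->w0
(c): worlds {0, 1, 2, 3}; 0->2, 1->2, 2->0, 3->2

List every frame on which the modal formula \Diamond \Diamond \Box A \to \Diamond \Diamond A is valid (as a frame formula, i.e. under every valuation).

(a)

Frame correspondent (Sahlqvist): \forall x \forall y (x R^2 y \to \exists w (yRw \wedge x R^2 w)) — i.e. a generalized confluence (Geach) condition.
(a): condition met.
(b): fails — w0R²w0 but no w with w0Rw and w0R²w.
(c): fails — 0R²0 but no w with 0Rw and 0R²w.
Valid on: (a).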